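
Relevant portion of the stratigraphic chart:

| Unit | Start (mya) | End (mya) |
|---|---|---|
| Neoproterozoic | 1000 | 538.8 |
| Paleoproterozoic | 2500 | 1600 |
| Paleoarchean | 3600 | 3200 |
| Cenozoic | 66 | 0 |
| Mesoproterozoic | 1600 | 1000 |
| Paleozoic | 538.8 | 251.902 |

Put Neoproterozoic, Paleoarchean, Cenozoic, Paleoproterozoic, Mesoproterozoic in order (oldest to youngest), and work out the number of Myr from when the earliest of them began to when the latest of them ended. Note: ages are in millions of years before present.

Start ages (Ma): Paleoarchean 3600, Paleoproterozoic 2500, Mesoproterozoic 1600, Neoproterozoic 1000, Cenozoic 66.
Ordered oldest to youngest: Paleoarchean, Paleoproterozoic, Mesoproterozoic, Neoproterozoic, Cenozoic.
Span = 3600 − 0 = 3600 Myr.

Paleoarchean → Paleoproterozoic → Mesoproterozoic → Neoproterozoic → Cenozoic; total span 3600 Myr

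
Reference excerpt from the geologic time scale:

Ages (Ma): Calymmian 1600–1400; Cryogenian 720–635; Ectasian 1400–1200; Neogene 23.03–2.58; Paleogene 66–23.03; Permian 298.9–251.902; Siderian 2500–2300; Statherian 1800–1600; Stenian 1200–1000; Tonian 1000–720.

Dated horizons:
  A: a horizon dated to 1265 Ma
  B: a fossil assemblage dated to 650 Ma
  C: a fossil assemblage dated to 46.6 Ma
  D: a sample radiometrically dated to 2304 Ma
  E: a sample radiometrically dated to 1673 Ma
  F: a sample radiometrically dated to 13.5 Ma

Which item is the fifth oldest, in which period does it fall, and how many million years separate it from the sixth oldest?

Sorted oldest-first by Ma: D (2304), E (1673), A (1265), B (650), C (46.6), F (13.5).
The fifth oldest is C at 46.6 Ma, which lies in 66–23.03 Ma: the Paleogene.
The sixth oldest is F at 13.5 Ma; separation = |46.6 − 13.5| = 33.1 Myr.

C, in the Paleogene; 33.1 million years to F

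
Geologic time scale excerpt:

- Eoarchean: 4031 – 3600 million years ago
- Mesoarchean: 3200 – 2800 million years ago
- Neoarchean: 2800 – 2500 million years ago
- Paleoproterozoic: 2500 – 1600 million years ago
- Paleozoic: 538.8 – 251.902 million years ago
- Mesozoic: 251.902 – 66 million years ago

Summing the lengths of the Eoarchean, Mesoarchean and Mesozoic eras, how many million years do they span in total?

Duration is start − end for each: (4031 − 3600) + (3200 − 2800) + (251.902 − 66).
That is 431 + 400 + 185.902, which totals 1016.902 million years.

1016.902 million years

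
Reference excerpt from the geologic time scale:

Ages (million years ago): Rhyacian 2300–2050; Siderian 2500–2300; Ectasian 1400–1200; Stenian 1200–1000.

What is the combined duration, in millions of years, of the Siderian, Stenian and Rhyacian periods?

650 million years

Duration is start − end for each: (2500 − 2300) + (1200 − 1000) + (2300 − 2050).
That is 200 + 200 + 250, which totals 650 million years.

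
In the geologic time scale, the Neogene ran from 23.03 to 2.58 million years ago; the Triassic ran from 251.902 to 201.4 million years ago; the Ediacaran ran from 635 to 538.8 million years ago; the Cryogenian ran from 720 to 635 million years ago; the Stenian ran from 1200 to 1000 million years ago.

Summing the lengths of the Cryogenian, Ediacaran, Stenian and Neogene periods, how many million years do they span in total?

Duration is start − end for each: (720 − 635) + (635 − 538.8) + (1200 − 1000) + (23.03 − 2.58).
That is 85 + 96.2 + 200 + 20.45, which totals 401.65 million years.

401.65 million years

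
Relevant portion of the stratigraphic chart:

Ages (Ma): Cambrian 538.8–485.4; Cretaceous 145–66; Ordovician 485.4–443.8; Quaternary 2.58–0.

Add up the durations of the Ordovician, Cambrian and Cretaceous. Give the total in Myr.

Duration is start − end for each: (485.4 − 443.8) + (538.8 − 485.4) + (145 − 66).
That is 41.6 + 53.4 + 79, which totals 174 million years.

174 million years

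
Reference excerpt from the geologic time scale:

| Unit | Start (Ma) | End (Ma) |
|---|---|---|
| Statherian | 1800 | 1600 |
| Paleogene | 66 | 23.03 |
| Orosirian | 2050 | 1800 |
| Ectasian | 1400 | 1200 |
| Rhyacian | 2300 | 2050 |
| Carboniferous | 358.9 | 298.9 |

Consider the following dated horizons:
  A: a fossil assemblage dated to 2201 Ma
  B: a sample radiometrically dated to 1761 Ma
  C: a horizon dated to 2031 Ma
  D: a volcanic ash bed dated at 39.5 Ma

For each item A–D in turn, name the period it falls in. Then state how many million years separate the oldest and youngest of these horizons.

A — Rhyacian; B — Statherian; C — Orosirian; D — Paleogene; span 2161.5 million years

Match each age against the start–end ranges in the excerpt: A = 2201 Ma → Rhyacian (2300–2050); B = 1761 Ma → Statherian (1800–1600); C = 2031 Ma → Orosirian (2050–1800); D = 39.5 Ma → Paleogene (66–23.03).
The largest age is 2201 Ma and the smallest is 39.5 Ma; their difference is 2161.5 Myr.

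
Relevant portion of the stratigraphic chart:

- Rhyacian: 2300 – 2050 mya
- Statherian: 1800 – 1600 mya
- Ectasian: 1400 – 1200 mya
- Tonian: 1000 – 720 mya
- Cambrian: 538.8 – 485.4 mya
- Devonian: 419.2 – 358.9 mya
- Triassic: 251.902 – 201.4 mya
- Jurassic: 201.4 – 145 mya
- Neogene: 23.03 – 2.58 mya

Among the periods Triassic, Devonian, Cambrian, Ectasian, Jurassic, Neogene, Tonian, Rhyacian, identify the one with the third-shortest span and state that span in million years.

Start − end for each: Triassic 251.902 − 201.4 = 50.502; Devonian 419.2 − 358.9 = 60.3; Cambrian 538.8 − 485.4 = 53.4; Ectasian 1400 − 1200 = 200; Jurassic 201.4 − 145 = 56.4; Neogene 23.03 − 2.58 = 20.45; Tonian 1000 − 720 = 280; Rhyacian 2300 − 2050 = 250.
Ranking these from shortest: Neogene < Triassic < Cambrian < Jurassic < Devonian < Ectasian < Rhyacian < Tonian.
Position 3 in that ranking is Cambrian, which lasted 53.4 Myr.

Cambrian, 53.4 million years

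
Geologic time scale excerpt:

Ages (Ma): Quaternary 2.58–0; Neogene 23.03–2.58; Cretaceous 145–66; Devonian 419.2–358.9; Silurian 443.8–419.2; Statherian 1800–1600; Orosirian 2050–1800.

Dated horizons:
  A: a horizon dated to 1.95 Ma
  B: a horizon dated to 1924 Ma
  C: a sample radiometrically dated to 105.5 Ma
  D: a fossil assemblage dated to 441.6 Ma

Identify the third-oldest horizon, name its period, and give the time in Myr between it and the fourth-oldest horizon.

Larger Ma means older, so oldest first: B 1924 > D 441.6 > C 105.5 > A 1.95.
Counting 3 along gives C (105.5 Ma); the excerpt puts that inside the Cretaceous, 145–66 Ma.
Next in line is A (1.95 Ma), and 105.5 − 1.95 = 103.55 Myr.

C, in the Cretaceous; 103.55 million years to A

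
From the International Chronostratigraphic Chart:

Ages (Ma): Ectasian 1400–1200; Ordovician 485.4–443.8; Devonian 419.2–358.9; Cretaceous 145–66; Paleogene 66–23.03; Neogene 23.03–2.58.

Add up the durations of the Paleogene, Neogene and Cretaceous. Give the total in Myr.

142.42 million years

Duration is start − end for each: (66 − 23.03) + (23.03 − 2.58) + (145 − 66).
That is 42.97 + 20.45 + 79, which totals 142.42 million years.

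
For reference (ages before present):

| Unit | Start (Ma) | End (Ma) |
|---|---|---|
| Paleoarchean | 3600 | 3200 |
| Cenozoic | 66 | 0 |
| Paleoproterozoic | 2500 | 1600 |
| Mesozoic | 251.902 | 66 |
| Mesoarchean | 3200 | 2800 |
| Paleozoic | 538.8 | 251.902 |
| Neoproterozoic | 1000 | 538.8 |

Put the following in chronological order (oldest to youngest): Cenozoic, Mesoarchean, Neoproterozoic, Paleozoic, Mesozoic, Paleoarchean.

Read off each span (Ma): Cenozoic 66–0; Mesoarchean 3200–2800; Neoproterozoic 1000–538.8; Paleozoic 538.8–251.902; Mesozoic 251.902–66; Paleoarchean 3600–3200.
Larger Ma is older, so oldest→youngest is Paleoarchean, Mesoarchean, Neoproterozoic, Paleozoic, Mesozoic, Cenozoic.

Paleoarchean, Mesoarchean, Neoproterozoic, Paleozoic, Mesozoic, Cenozoic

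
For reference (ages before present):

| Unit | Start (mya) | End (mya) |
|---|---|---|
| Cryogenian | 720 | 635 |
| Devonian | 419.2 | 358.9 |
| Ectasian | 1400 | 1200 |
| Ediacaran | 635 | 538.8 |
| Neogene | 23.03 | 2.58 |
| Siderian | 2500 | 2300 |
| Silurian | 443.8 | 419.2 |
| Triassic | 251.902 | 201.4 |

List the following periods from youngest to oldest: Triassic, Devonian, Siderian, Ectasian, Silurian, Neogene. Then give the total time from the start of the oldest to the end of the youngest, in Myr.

From the excerpt: Triassic 251.902–201.4; Devonian 419.2–358.9; Siderian 2500–2300; Ectasian 1400–1200; Silurian 443.8–419.2; Neogene 23.03–2.58 (Ma).
Larger Ma is earlier, so the oldest is Siderian and the youngest is Neogene; youngest to oldest: Neogene, Triassic, Devonian, Silurian, Ectasian, Siderian.
Oldest start 2500 minus youngest end 2.58 gives 2497.42 Myr overall.

Neogene, Triassic, Devonian, Silurian, Ectasian, Siderian; total span 2497.42 Myr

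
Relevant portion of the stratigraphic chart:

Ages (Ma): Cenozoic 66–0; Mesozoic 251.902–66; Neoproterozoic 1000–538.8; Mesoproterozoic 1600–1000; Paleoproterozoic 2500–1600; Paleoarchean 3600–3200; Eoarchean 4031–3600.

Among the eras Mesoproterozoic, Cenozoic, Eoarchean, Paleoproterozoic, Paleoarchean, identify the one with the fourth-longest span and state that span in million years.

Durations: Mesoproterozoic 600; Cenozoic 66; Eoarchean 431; Paleoproterozoic 900; Paleoarchean 400 Myr.
Sorted longest-first: Paleoproterozoic (900), Mesoproterozoic (600), Eoarchean (431), Paleoarchean (400), Cenozoic (66).
The fourth longest is Paleoarchean at 400 Myr.

Paleoarchean, 400 million years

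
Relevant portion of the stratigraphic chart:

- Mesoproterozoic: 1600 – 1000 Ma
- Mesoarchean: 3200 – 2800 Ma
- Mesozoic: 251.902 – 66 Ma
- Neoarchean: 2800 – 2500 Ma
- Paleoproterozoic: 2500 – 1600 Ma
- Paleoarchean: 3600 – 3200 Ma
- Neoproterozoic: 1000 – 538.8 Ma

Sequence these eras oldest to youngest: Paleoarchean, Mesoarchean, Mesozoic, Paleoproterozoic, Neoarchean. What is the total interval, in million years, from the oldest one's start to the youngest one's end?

Start ages (Ma): Paleoarchean 3600, Mesoarchean 3200, Neoarchean 2800, Paleoproterozoic 2500, Mesozoic 251.902.
Ordered oldest to youngest: Paleoarchean, Mesoarchean, Neoarchean, Paleoproterozoic, Mesozoic.
Span = 3600 − 66 = 3534 Myr.

Paleoarchean → Mesoarchean → Neoarchean → Paleoproterozoic → Mesozoic; total span 3534 Myr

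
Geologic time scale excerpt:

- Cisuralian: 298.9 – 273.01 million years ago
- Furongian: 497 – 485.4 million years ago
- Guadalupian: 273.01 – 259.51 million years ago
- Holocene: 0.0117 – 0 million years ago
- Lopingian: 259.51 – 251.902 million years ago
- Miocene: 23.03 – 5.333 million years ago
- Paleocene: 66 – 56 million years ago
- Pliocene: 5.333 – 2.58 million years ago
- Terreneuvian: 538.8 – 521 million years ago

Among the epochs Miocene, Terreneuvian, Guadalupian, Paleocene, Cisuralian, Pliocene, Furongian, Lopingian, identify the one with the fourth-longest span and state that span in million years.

Durations: Miocene 17.697; Terreneuvian 17.8; Guadalupian 13.5; Paleocene 10; Cisuralian 25.89; Pliocene 2.753; Furongian 11.6; Lopingian 7.608 Myr.
Sorted longest-first: Cisuralian (25.89), Terreneuvian (17.8), Miocene (17.697), Guadalupian (13.5), Furongian (11.6), Paleocene (10), Lopingian (7.608), Pliocene (2.753).
The fourth longest is Guadalupian at 13.5 Myr.

Guadalupian, 13.5 million years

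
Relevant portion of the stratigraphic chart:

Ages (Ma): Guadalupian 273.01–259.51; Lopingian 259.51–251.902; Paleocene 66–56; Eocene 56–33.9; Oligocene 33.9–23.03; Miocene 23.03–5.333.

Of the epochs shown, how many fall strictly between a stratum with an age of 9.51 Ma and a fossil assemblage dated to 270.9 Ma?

The older date is 270.9 Ma and the younger is 9.51 Ma.
Epochs with start < 270.9 and end > 9.51 Ma: Lopingian (259.51–251.902), Paleocene (66–56), Eocene (56–33.9), Oligocene (33.9–23.03).
That is 4 complete epochs.

4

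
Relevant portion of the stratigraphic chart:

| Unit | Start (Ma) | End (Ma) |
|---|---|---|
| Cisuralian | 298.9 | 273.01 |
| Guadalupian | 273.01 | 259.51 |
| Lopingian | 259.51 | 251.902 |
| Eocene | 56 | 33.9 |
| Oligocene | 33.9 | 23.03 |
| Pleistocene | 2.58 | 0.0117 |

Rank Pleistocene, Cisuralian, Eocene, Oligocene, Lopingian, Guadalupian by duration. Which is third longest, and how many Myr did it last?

Guadalupian, 13.5 million years

Durations: Pleistocene 2.5683; Cisuralian 25.89; Eocene 22.1; Oligocene 10.87; Lopingian 7.608; Guadalupian 13.5 Myr.
Sorted longest-first: Cisuralian (25.89), Eocene (22.1), Guadalupian (13.5), Oligocene (10.87), Lopingian (7.608), Pleistocene (2.5683).
The third longest is Guadalupian at 13.5 Myr.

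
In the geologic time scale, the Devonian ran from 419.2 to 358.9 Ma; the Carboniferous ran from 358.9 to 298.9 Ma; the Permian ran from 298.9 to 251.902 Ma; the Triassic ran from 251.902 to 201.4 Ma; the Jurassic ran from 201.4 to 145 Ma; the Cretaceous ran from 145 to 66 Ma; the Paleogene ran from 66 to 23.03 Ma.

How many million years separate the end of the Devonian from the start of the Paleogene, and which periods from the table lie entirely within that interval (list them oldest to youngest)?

292.9 million years; Carboniferous, Permian, Triassic, Jurassic, Cretaceous

The Devonian closes at 358.9 Ma and the Paleogene opens at 66 Ma, so the interval is 358.9 − 66 = 292.9 Myr.
A period fits inside if it starts at or after 358.9 Ma and ends at or before 66 Ma; oldest first that gives Carboniferous, Permian, Triassic, Jurassic, Cretaceous.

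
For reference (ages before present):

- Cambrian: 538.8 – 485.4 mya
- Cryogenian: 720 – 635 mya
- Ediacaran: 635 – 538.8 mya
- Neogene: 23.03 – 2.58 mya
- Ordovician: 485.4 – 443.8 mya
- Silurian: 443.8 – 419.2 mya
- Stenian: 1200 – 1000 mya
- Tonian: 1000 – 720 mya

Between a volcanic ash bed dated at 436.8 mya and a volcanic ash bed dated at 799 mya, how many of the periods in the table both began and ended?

799 Ma sits inside the Tonian (1000–720) and 436.8 Ma inside the Silurian (443.8–419.2); neither of those is wholly between the two dates.
The listed periods lying completely between them are Cryogenian, Ediacaran, Cambrian, Ordovician — 4 in all.

4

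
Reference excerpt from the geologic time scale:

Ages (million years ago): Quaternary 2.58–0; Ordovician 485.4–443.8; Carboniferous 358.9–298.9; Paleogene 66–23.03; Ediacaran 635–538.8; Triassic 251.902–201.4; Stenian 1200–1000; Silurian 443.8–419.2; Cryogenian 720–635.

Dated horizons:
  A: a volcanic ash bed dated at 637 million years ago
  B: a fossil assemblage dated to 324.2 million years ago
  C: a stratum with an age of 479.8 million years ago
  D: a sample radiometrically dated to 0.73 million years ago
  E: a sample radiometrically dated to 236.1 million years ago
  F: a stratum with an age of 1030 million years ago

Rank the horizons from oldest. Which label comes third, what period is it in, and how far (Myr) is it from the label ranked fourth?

C, in the Ordovician; 155.6 million years to B

Larger Ma means older, so oldest first: F 1030 > A 637 > C 479.8 > B 324.2 > E 236.1 > D 0.73.
Counting 3 along gives C (479.8 Ma); the excerpt puts that inside the Ordovician, 485.4–443.8 Ma.
Next in line is B (324.2 Ma), and 479.8 − 324.2 = 155.6 Myr.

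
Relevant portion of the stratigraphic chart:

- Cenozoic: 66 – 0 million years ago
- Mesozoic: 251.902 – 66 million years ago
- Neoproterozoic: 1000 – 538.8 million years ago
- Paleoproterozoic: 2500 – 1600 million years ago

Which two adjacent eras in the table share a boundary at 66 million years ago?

The Mesozoic ends at 66 million years ago and the Cenozoic begins at 66 million years ago, so they share that boundary.

Mesozoic and Cenozoic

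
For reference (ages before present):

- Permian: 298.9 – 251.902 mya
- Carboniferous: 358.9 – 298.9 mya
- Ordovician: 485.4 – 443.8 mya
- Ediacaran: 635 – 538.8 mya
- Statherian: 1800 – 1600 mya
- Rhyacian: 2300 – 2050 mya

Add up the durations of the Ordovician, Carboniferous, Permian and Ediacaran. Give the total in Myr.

Duration is start − end for each: (485.4 − 443.8) + (358.9 − 298.9) + (298.9 − 251.902) + (635 − 538.8).
That is 41.6 + 60 + 46.998 + 96.2, which totals 244.798 million years.

244.798 million years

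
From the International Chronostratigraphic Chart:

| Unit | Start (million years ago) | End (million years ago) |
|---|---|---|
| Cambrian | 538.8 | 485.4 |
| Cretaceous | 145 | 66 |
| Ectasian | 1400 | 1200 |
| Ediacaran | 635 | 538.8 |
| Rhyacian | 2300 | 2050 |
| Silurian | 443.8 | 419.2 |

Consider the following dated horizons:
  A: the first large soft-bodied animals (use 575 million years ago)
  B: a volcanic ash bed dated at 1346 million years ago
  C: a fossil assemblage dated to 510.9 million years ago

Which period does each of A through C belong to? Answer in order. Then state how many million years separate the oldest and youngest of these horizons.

A — Ediacaran; B — Ectasian; C — Cambrian; span 835.1 million years

Match each age against the start–end ranges in the excerpt: A = 575 Ma → Ediacaran (635–538.8); B = 1346 Ma → Ectasian (1400–1200); C = 510.9 Ma → Cambrian (538.8–485.4).
The largest age is 1346 Ma and the smallest is 510.9 Ma; their difference is 835.1 Myr.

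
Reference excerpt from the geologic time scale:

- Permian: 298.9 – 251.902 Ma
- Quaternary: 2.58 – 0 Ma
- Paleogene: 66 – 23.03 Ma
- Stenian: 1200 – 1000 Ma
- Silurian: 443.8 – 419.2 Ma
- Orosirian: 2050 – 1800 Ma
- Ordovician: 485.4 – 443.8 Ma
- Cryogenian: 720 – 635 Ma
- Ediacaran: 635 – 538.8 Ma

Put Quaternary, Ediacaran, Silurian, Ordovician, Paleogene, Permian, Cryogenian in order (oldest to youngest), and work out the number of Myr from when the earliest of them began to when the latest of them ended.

Cryogenian, Ediacaran, Ordovician, Silurian, Permian, Paleogene, Quaternary; total span 720 Myr

Start ages (Ma): Cryogenian 720, Ediacaran 635, Ordovician 485.4, Silurian 443.8, Permian 298.9, Paleogene 66, Quaternary 2.58.
Ordered oldest to youngest: Cryogenian, Ediacaran, Ordovician, Silurian, Permian, Paleogene, Quaternary.
Span = 720 − 0 = 720 Myr.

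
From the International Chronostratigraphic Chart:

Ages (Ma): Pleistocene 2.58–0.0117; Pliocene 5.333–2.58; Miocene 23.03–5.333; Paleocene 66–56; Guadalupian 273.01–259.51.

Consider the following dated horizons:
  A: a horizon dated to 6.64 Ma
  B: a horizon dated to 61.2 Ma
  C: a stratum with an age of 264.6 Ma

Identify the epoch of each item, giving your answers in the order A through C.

Match each age against the start–end ranges in the excerpt: A = 6.64 Ma → Miocene (23.03–5.333); B = 61.2 Ma → Paleocene (66–56); C = 264.6 Ma → Guadalupian (273.01–259.51).

A — Miocene; B — Paleocene; C — Guadalupian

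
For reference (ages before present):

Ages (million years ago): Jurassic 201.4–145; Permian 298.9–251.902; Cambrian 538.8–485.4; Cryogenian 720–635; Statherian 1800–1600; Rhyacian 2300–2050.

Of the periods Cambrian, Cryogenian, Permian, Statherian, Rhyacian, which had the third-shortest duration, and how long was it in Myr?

Cryogenian, 85 million years

Start − end for each: Cambrian 538.8 − 485.4 = 53.4; Cryogenian 720 − 635 = 85; Permian 298.9 − 251.902 = 46.998; Statherian 1800 − 1600 = 200; Rhyacian 2300 − 2050 = 250.
Ranking these from shortest: Permian < Cambrian < Cryogenian < Statherian < Rhyacian.
Position 3 in that ranking is Cryogenian, which lasted 85 Myr.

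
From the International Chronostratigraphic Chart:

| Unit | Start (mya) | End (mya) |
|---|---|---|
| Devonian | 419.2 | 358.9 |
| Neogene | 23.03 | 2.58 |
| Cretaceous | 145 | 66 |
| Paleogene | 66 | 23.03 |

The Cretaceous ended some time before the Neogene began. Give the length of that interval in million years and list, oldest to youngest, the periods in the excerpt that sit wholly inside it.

The Cretaceous closes at 66 Ma and the Neogene opens at 23.03 Ma, so the interval is 66 − 23.03 = 42.97 Myr.
A period fits inside if it starts at or after 66 Ma and ends at or before 23.03 Ma; oldest first that gives Paleogene.

42.97 million years; Paleogene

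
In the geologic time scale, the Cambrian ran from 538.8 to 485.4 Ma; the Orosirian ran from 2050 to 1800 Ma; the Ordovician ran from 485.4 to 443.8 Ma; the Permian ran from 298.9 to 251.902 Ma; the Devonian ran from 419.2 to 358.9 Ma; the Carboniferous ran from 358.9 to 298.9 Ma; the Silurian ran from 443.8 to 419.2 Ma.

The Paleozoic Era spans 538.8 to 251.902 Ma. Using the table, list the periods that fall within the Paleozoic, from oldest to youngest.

Cambrian, Ordovician, Silurian, Devonian, Carboniferous, Permian

Periods with both bounds inside 538.8–251.902 Ma: Cambrian (538.8–485.4), Ordovician (485.4–443.8), Silurian (443.8–419.2), Devonian (419.2–358.9), Carboniferous (358.9–298.9), Permian (298.9–251.902).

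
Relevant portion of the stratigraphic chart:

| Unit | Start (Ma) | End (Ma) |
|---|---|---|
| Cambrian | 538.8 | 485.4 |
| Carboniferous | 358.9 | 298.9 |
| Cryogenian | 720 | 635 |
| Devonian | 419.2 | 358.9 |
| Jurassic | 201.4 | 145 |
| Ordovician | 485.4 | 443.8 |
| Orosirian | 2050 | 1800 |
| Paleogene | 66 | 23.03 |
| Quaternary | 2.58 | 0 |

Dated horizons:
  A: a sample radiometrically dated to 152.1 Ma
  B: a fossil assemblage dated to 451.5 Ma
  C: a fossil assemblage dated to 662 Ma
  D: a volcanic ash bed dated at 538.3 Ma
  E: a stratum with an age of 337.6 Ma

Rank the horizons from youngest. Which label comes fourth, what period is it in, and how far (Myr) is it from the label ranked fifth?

Sorted youngest-first by Ma: A (152.1), E (337.6), B (451.5), D (538.3), C (662).
The fourth youngest is D at 538.3 Ma, which lies in 538.8–485.4 Ma: the Cambrian.
The fifth youngest is C at 662 Ma; separation = |538.3 − 662| = 123.7 Myr.

D, in the Cambrian; 123.7 million years to C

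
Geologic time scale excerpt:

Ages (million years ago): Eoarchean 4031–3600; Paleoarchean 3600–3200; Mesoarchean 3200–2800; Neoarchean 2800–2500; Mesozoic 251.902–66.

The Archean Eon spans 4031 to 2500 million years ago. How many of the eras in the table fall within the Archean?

Eras inside 4031–2500 Ma: Eoarchean, Paleoarchean, Mesoarchean, Neoarchean — 4 in total.

4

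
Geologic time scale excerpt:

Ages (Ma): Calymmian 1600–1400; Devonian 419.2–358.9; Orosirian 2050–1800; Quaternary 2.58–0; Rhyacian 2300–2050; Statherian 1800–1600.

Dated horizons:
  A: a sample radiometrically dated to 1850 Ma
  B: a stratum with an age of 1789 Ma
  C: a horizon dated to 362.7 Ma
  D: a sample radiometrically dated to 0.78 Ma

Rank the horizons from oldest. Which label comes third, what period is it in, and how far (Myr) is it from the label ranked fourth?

C, in the Devonian; 361.92 million years to D

Larger Ma means older, so oldest first: A 1850 > B 1789 > C 362.7 > D 0.78.
Counting 3 along gives C (362.7 Ma); the excerpt puts that inside the Devonian, 419.2–358.9 Ma.
Next in line is D (0.78 Ma), and 362.7 − 0.78 = 361.92 Myr.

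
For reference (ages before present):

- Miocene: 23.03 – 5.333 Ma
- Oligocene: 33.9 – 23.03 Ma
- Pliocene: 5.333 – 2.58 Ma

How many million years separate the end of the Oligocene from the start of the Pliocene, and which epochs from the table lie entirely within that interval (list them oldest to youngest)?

End of Oligocene = 23.03 Ma; start of Pliocene = 5.333 Ma.
Gap = 23.03 − 5.333 = 17.697 Myr.
Epochs wholly inside 23.03–5.333 Ma: Miocene (23.03–5.333).

17.697 million years; Miocene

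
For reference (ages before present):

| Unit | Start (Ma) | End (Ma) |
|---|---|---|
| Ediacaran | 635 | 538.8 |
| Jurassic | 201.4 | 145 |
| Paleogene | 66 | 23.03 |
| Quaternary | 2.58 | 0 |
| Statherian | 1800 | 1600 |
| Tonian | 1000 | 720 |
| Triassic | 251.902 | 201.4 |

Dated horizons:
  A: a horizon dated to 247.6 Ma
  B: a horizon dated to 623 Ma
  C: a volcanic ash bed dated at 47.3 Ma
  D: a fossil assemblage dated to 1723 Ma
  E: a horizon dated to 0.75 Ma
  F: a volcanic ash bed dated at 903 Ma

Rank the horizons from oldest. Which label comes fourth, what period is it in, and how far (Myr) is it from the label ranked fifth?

A, in the Triassic; 200.3 million years to C

Sorted oldest-first by Ma: D (1723), F (903), B (623), A (247.6), C (47.3), E (0.75).
The fourth oldest is A at 247.6 Ma, which lies in 251.902–201.4 Ma: the Triassic.
The fifth oldest is C at 47.3 Ma; separation = |247.6 − 47.3| = 200.3 Myr.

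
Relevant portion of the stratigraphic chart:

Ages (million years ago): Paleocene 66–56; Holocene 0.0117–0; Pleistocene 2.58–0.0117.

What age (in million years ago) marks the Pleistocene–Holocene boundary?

The Pleistocene ends and the Holocene begins at 0.0117 million years ago.

0.0117 million years ago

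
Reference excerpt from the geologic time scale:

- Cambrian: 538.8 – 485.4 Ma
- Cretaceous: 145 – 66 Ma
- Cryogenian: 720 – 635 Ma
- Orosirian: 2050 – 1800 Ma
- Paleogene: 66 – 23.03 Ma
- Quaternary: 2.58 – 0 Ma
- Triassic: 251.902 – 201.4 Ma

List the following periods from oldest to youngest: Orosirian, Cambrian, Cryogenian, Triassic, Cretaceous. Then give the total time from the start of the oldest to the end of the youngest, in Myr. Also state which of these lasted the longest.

Orosirian → Cryogenian → Cambrian → Triassic → Cretaceous; total span 1984 Myr; longest is Orosirian

From the excerpt: Orosirian 2050–1800; Cambrian 538.8–485.4; Cryogenian 720–635; Triassic 251.902–201.4; Cretaceous 145–66 (Ma).
Larger Ma is earlier, so the oldest is Orosirian and the youngest is Cretaceous; oldest to youngest: Orosirian, Cryogenian, Cambrian, Triassic, Cretaceous.
Oldest start 2050 minus youngest end 66 gives 1984 Myr overall.
Individual lengths (start − end): Cambrian 53.4; Cretaceous 79; Orosirian 250; Triassic 50.502; Cryogenian 85. The largest is Orosirian at 250 Myr.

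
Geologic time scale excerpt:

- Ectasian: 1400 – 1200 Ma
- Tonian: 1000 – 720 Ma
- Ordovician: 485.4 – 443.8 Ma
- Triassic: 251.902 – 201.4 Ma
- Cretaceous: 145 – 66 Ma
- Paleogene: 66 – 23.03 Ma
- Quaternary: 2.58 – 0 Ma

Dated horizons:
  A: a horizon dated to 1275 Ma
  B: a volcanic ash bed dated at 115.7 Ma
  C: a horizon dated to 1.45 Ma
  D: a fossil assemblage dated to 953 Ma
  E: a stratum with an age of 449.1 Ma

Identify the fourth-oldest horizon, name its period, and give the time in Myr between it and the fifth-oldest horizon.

B, in the Cretaceous; 114.25 million years to C

Larger Ma means older, so oldest first: A 1275 > D 953 > E 449.1 > B 115.7 > C 1.45.
Counting 4 along gives B (115.7 Ma); the excerpt puts that inside the Cretaceous, 145–66 Ma.
Next in line is C (1.45 Ma), and 115.7 − 1.45 = 114.25 Myr.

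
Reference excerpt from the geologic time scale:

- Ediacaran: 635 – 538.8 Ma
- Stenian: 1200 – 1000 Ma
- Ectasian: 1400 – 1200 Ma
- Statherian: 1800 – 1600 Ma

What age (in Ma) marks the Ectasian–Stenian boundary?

1200 Ma

The Ectasian ends and the Stenian begins at 1200 Ma.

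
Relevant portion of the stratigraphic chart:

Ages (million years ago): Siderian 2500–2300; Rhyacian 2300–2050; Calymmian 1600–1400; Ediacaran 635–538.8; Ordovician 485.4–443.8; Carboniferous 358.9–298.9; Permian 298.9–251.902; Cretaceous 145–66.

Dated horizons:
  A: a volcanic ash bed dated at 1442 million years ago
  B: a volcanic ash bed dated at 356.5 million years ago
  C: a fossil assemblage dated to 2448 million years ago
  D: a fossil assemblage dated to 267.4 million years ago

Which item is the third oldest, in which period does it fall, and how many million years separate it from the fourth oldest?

B, in the Carboniferous; 89.1 million years to D

Sorted oldest-first by Ma: C (2448), A (1442), B (356.5), D (267.4).
The third oldest is B at 356.5 Ma, which lies in 358.9–298.9 Ma: the Carboniferous.
The fourth oldest is D at 267.4 Ma; separation = |356.5 − 267.4| = 89.1 Myr.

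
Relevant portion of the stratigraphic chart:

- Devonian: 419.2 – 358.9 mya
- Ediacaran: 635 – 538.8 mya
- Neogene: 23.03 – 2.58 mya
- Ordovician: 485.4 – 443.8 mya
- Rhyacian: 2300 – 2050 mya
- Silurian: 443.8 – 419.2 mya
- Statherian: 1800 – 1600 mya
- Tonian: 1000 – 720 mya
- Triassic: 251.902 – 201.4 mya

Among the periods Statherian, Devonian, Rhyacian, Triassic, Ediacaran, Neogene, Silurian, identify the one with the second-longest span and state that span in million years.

Statherian, 200 million years

Start − end for each: Statherian 1800 − 1600 = 200; Devonian 419.2 − 358.9 = 60.3; Rhyacian 2300 − 2050 = 250; Triassic 251.902 − 201.4 = 50.502; Ediacaran 635 − 538.8 = 96.2; Neogene 23.03 − 2.58 = 20.45; Silurian 443.8 − 419.2 = 24.6.
Ranking these from longest: Rhyacian > Statherian > Ediacaran > Devonian > Triassic > Silurian > Neogene.
Position 2 in that ranking is Statherian, which lasted 200 Myr.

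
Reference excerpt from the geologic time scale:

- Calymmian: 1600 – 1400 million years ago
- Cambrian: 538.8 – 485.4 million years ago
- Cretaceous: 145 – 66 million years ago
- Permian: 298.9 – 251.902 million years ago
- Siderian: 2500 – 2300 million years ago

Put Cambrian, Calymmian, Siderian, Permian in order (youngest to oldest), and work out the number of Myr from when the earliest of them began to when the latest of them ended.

Start ages (Ma): Siderian 2500, Calymmian 1600, Cambrian 538.8, Permian 298.9.
Ordered youngest to oldest: Permian, Cambrian, Calymmian, Siderian.
Span = 2500 − 251.902 = 2248.098 Myr.

Permian, Cambrian, Calymmian, Siderian; total span 2248.098 Myr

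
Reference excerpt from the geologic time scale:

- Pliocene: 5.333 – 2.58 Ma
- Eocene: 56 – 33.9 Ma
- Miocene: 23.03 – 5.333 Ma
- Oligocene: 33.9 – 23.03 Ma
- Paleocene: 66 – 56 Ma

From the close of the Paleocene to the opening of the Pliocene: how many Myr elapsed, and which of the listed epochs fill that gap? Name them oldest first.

The Paleocene closes at 56 Ma and the Pliocene opens at 5.333 Ma, so the interval is 56 − 5.333 = 50.667 Myr.
An epoch fits inside if it starts at or after 56 Ma and ends at or before 5.333 Ma; oldest first that gives Eocene, Oligocene, Miocene.

50.667 million years; Eocene, Oligocene, Miocene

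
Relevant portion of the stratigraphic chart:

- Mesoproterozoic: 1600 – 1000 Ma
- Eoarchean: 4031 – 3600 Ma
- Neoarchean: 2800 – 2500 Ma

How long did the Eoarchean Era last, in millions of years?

4031 − 3600 = 431 million years.

431 million years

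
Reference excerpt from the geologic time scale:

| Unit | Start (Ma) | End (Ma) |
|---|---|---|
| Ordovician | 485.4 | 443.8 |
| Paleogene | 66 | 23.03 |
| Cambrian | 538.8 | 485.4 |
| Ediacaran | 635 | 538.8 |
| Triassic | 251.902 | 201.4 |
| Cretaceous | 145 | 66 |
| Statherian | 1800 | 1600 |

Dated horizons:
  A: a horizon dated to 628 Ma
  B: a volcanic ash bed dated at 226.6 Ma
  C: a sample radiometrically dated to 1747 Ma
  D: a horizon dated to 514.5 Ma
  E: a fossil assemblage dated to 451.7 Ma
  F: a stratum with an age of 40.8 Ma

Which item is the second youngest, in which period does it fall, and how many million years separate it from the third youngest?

B, in the Triassic; 225.1 million years to E

Smaller Ma means younger, so youngest first: F 40.8 < B 226.6 < E 451.7 < D 514.5 < A 628 < C 1747.
Counting 2 along gives B (226.6 Ma); the excerpt puts that inside the Triassic, 251.902–201.4 Ma.
Next in line is E (451.7 Ma), and 451.7 − 226.6 = 225.1 Myr.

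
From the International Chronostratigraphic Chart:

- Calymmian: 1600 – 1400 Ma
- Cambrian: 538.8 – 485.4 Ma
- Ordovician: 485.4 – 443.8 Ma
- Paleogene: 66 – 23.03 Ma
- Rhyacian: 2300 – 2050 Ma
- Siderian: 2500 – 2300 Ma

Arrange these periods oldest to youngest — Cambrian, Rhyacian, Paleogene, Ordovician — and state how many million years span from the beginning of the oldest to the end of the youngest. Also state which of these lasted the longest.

Rhyacian, Cambrian, Ordovician, Paleogene; total span 2276.97 Myr; longest is Rhyacian

From the excerpt: Cambrian 538.8–485.4; Rhyacian 2300–2050; Paleogene 66–23.03; Ordovician 485.4–443.8 (Ma).
Larger Ma is earlier, so the oldest is Rhyacian and the youngest is Paleogene; oldest to youngest: Rhyacian, Cambrian, Ordovician, Paleogene.
Oldest start 2300 minus youngest end 23.03 gives 2276.97 Myr overall.
Individual lengths (start − end): Cambrian 53.4; Rhyacian 250; Paleogene 42.97; Ordovician 41.6. The largest is Rhyacian at 250 Myr.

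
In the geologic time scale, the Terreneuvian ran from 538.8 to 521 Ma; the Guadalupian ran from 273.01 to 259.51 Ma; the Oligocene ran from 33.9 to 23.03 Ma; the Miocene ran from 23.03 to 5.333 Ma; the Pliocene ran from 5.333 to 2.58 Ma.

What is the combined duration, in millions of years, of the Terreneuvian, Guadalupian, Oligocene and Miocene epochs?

59.867 million years

Each duration: Terreneuvian = 17.8; Guadalupian = 13.5; Oligocene = 10.87; Miocene = 17.697.
Sum: 17.8 + 13.5 + 10.87 + 17.697 = 59.867 Myr.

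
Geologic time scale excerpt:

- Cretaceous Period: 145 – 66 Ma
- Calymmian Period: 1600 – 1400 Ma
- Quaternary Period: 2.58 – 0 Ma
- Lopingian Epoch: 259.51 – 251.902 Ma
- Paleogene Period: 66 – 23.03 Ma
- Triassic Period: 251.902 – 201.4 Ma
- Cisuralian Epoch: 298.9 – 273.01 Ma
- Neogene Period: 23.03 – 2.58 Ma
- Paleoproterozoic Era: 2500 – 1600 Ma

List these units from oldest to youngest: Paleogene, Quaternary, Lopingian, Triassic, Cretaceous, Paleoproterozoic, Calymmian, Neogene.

Paleoproterozoic, Calymmian, Lopingian, Triassic, Cretaceous, Paleogene, Neogene, Quaternary

Sorting by start age (descending Ma, since larger Ma = older): Paleoproterozoic began 2500, Calymmian began 1600, Lopingian began 259.51, Triassic began 251.902, Cretaceous began 145, Paleogene began 66, Neogene began 23.03, Quaternary began 2.58.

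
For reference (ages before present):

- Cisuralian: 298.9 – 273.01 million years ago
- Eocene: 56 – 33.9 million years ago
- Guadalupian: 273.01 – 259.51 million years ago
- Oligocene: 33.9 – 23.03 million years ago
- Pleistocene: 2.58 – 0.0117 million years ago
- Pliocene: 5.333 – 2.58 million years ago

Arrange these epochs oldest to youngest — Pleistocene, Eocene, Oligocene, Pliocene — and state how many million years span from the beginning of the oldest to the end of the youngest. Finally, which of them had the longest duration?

Eocene, Oligocene, Pliocene, Pleistocene; total span 55.9883 Myr; longest is Eocene

From the excerpt: Pleistocene 2.58–0.0117; Eocene 56–33.9; Oligocene 33.9–23.03; Pliocene 5.333–2.58 (Ma).
Larger Ma is earlier, so the oldest is Eocene and the youngest is Pleistocene; oldest to youngest: Eocene, Oligocene, Pliocene, Pleistocene.
Oldest start 56 minus youngest end 0.0117 gives 55.9883 Myr overall.
Individual lengths (start − end): Oligocene 10.87; Eocene 22.1; Pleistocene 2.5683; Pliocene 2.753. The largest is Eocene at 22.1 Myr.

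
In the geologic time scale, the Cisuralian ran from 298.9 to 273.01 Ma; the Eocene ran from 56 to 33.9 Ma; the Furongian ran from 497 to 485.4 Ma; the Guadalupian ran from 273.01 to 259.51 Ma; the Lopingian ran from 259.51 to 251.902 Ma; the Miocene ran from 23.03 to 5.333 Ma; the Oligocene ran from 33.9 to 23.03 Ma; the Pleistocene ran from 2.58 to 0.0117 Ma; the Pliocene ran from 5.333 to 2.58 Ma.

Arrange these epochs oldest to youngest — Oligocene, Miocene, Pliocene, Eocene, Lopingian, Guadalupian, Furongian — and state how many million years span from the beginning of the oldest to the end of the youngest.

Furongian, Guadalupian, Lopingian, Eocene, Oligocene, Miocene, Pliocene; total span 494.42 Myr

Start ages (Ma): Furongian 497, Guadalupian 273.01, Lopingian 259.51, Eocene 56, Oligocene 33.9, Miocene 23.03, Pliocene 5.333.
Ordered oldest to youngest: Furongian, Guadalupian, Lopingian, Eocene, Oligocene, Miocene, Pliocene.
Span = 497 − 2.58 = 494.42 Myr.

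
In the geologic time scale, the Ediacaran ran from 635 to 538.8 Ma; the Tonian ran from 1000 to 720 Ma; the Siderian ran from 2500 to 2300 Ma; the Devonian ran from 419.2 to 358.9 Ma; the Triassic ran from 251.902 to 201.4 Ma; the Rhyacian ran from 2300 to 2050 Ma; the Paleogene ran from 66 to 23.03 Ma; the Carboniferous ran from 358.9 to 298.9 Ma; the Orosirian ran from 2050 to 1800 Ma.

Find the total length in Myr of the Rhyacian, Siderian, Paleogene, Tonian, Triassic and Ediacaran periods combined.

919.672 million years

Duration is start − end for each: (2300 − 2050) + (2500 − 2300) + (66 − 23.03) + (1000 − 720) + (251.902 − 201.4) + (635 − 538.8).
That is 250 + 200 + 42.97 + 280 + 50.502 + 96.2, which totals 919.672 million years.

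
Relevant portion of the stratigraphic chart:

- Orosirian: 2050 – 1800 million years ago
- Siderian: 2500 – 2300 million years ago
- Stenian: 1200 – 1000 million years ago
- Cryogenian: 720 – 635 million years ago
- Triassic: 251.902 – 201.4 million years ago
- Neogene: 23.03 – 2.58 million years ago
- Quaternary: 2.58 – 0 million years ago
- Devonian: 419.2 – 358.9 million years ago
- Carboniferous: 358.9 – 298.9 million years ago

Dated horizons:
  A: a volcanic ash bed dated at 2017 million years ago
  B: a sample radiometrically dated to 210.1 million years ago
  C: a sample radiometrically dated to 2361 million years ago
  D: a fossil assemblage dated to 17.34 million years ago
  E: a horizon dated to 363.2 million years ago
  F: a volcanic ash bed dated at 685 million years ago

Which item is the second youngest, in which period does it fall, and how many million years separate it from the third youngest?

Sorted youngest-first by Ma: D (17.34), B (210.1), E (363.2), F (685), A (2017), C (2361).
The second youngest is B at 210.1 Ma, which lies in 251.902–201.4 Ma: the Triassic.
The third youngest is E at 363.2 Ma; separation = |210.1 − 363.2| = 153.1 Myr.

B, in the Triassic; 153.1 million years to E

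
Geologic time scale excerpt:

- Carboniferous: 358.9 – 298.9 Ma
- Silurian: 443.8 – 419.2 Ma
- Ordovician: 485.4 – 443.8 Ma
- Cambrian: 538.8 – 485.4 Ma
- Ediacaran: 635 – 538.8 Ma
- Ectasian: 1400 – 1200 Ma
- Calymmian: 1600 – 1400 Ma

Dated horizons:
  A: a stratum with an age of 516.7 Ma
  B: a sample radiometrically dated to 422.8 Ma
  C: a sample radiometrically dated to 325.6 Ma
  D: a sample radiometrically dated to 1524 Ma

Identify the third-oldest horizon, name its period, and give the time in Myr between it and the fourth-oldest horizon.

B, in the Silurian; 97.2 million years to C

Sorted oldest-first by Ma: D (1524), A (516.7), B (422.8), C (325.6).
The third oldest is B at 422.8 Ma, which lies in 443.8–419.2 Ma: the Silurian.
The fourth oldest is C at 325.6 Ma; separation = |422.8 − 325.6| = 97.2 Myr.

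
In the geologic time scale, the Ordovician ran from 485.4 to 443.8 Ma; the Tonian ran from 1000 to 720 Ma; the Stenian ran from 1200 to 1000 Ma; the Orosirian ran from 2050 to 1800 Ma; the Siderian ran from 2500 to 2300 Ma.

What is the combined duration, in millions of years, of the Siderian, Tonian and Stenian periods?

680 million years

Duration is start − end for each: (2500 − 2300) + (1000 − 720) + (1200 − 1000).
That is 200 + 280 + 200, which totals 680 million years.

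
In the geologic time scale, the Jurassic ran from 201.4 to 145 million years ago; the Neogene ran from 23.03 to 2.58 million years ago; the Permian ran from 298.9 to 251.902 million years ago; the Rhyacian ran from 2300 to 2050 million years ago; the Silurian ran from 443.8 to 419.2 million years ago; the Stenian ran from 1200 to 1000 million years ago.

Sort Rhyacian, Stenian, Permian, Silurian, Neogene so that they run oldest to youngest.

Sorting by start age (descending Ma, since larger Ma = older): Rhyacian began 2300, Stenian began 1200, Silurian began 443.8, Permian began 298.9, Neogene began 23.03.

Rhyacian, then Stenian, then Silurian, then Permian, then Neogene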